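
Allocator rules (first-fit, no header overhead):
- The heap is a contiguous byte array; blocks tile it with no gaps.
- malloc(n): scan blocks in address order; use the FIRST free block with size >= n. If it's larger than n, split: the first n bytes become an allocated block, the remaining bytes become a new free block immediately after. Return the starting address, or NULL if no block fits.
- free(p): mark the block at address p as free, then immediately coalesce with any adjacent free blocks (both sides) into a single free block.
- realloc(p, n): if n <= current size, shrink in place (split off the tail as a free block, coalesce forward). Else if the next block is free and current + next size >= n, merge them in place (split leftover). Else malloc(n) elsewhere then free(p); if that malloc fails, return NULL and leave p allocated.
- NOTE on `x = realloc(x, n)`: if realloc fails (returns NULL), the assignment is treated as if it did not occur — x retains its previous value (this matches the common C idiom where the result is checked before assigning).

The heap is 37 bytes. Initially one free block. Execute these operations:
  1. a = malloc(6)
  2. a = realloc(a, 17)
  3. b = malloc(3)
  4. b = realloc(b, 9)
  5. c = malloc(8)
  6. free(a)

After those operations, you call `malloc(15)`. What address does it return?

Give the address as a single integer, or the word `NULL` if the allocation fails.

Answer: 0

Derivation:
Op 1: a = malloc(6) -> a = 0; heap: [0-5 ALLOC][6-36 FREE]
Op 2: a = realloc(a, 17) -> a = 0; heap: [0-16 ALLOC][17-36 FREE]
Op 3: b = malloc(3) -> b = 17; heap: [0-16 ALLOC][17-19 ALLOC][20-36 FREE]
Op 4: b = realloc(b, 9) -> b = 17; heap: [0-16 ALLOC][17-25 ALLOC][26-36 FREE]
Op 5: c = malloc(8) -> c = 26; heap: [0-16 ALLOC][17-25 ALLOC][26-33 ALLOC][34-36 FREE]
Op 6: free(a) -> (freed a); heap: [0-16 FREE][17-25 ALLOC][26-33 ALLOC][34-36 FREE]
malloc(15): first-fit scan over [0-16 FREE][17-25 ALLOC][26-33 ALLOC][34-36 FREE] -> 0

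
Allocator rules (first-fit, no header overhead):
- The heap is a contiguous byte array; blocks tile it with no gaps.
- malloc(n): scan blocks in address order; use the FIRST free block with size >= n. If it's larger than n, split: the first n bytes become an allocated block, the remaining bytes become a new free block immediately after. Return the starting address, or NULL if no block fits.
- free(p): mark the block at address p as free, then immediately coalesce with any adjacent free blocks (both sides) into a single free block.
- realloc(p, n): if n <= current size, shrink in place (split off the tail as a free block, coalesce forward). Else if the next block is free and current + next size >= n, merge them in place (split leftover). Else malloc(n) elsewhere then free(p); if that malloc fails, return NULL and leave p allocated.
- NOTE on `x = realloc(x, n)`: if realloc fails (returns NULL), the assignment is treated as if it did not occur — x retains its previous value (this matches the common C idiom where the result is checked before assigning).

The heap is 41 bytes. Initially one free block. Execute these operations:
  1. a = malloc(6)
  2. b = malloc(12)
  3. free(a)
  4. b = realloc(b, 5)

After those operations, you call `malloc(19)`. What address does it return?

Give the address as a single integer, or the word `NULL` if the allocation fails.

Answer: 11

Derivation:
Op 1: a = malloc(6) -> a = 0; heap: [0-5 ALLOC][6-40 FREE]
Op 2: b = malloc(12) -> b = 6; heap: [0-5 ALLOC][6-17 ALLOC][18-40 FREE]
Op 3: free(a) -> (freed a); heap: [0-5 FREE][6-17 ALLOC][18-40 FREE]
Op 4: b = realloc(b, 5) -> b = 6; heap: [0-5 FREE][6-10 ALLOC][11-40 FREE]
malloc(19): first-fit scan over [0-5 FREE][6-10 ALLOC][11-40 FREE] -> 11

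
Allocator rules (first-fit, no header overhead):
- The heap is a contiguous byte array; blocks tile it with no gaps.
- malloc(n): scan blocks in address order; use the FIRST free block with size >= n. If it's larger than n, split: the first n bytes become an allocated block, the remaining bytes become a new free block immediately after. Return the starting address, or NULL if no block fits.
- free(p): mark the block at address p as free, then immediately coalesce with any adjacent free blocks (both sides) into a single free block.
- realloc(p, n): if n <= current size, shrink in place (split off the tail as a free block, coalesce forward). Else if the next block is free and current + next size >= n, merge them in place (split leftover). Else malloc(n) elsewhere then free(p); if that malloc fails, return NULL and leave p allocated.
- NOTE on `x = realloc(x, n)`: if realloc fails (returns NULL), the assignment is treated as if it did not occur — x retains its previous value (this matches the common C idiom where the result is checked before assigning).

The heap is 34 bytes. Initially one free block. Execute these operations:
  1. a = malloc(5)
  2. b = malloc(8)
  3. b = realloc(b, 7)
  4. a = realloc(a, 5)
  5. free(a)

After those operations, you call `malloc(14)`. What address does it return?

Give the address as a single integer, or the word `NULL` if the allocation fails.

Answer: 12

Derivation:
Op 1: a = malloc(5) -> a = 0; heap: [0-4 ALLOC][5-33 FREE]
Op 2: b = malloc(8) -> b = 5; heap: [0-4 ALLOC][5-12 ALLOC][13-33 FREE]
Op 3: b = realloc(b, 7) -> b = 5; heap: [0-4 ALLOC][5-11 ALLOC][12-33 FREE]
Op 4: a = realloc(a, 5) -> a = 0; heap: [0-4 ALLOC][5-11 ALLOC][12-33 FREE]
Op 5: free(a) -> (freed a); heap: [0-4 FREE][5-11 ALLOC][12-33 FREE]
malloc(14): first-fit scan over [0-4 FREE][5-11 ALLOC][12-33 FREE] -> 12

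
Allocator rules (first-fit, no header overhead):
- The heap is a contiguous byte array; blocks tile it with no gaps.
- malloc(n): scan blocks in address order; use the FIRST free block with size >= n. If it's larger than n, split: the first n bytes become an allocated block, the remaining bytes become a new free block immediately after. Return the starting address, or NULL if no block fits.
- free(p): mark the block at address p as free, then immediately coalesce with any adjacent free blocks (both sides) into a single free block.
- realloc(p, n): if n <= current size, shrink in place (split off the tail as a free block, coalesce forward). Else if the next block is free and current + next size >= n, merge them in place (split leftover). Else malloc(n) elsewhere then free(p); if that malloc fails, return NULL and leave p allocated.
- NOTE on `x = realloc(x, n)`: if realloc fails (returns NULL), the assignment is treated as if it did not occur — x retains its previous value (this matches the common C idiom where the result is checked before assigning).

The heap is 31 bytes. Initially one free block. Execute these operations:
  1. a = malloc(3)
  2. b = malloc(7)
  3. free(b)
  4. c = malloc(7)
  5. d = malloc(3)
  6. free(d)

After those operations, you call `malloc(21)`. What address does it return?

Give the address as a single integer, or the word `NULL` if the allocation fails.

Op 1: a = malloc(3) -> a = 0; heap: [0-2 ALLOC][3-30 FREE]
Op 2: b = malloc(7) -> b = 3; heap: [0-2 ALLOC][3-9 ALLOC][10-30 FREE]
Op 3: free(b) -> (freed b); heap: [0-2 ALLOC][3-30 FREE]
Op 4: c = malloc(7) -> c = 3; heap: [0-2 ALLOC][3-9 ALLOC][10-30 FREE]
Op 5: d = malloc(3) -> d = 10; heap: [0-2 ALLOC][3-9 ALLOC][10-12 ALLOC][13-30 FREE]
Op 6: free(d) -> (freed d); heap: [0-2 ALLOC][3-9 ALLOC][10-30 FREE]
malloc(21): first-fit scan over [0-2 ALLOC][3-9 ALLOC][10-30 FREE] -> 10

Answer: 10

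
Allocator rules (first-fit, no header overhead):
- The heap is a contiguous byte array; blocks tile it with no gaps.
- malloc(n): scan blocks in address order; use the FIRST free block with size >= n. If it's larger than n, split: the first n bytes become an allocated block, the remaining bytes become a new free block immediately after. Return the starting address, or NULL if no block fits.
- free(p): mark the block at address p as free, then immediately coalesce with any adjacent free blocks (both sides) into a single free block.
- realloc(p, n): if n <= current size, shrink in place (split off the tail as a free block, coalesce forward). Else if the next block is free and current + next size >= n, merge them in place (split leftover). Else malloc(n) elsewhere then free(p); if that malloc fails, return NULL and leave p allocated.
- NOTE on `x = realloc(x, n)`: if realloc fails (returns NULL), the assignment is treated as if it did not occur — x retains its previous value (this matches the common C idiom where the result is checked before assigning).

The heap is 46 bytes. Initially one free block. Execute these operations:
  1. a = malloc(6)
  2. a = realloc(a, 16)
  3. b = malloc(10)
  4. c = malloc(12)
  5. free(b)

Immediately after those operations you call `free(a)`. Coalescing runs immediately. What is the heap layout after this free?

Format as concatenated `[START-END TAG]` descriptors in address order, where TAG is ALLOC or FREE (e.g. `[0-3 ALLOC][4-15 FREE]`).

Answer: [0-25 FREE][26-37 ALLOC][38-45 FREE]

Derivation:
Op 1: a = malloc(6) -> a = 0; heap: [0-5 ALLOC][6-45 FREE]
Op 2: a = realloc(a, 16) -> a = 0; heap: [0-15 ALLOC][16-45 FREE]
Op 3: b = malloc(10) -> b = 16; heap: [0-15 ALLOC][16-25 ALLOC][26-45 FREE]
Op 4: c = malloc(12) -> c = 26; heap: [0-15 ALLOC][16-25 ALLOC][26-37 ALLOC][38-45 FREE]
Op 5: free(b) -> (freed b); heap: [0-15 ALLOC][16-25 FREE][26-37 ALLOC][38-45 FREE]
free(a): a = 0 -> block [0-15 ALLOC]; mark free, coalesce with adjacent free neighbors -> [0-25 FREE][26-37 ALLOC][38-45 FREE]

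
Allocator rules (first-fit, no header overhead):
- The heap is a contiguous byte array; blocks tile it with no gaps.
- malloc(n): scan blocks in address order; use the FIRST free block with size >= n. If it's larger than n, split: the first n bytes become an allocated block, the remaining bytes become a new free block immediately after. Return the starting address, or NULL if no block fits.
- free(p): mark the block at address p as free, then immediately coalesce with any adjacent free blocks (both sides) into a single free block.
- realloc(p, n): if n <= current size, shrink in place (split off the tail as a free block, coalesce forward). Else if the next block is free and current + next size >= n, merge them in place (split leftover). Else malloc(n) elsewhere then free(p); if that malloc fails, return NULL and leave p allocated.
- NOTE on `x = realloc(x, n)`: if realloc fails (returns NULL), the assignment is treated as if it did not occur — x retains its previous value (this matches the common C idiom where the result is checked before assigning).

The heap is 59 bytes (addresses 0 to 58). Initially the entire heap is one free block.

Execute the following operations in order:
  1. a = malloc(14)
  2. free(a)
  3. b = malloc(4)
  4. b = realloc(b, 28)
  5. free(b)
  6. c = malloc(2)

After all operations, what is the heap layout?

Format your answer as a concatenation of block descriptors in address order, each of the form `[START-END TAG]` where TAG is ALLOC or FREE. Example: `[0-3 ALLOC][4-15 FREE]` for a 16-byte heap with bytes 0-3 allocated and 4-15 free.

Op 1: a = malloc(14) -> a = 0; heap: [0-13 ALLOC][14-58 FREE]
Op 2: free(a) -> (freed a); heap: [0-58 FREE]
Op 3: b = malloc(4) -> b = 0; heap: [0-3 ALLOC][4-58 FREE]
Op 4: b = realloc(b, 28) -> b = 0; heap: [0-27 ALLOC][28-58 FREE]
Op 5: free(b) -> (freed b); heap: [0-58 FREE]
Op 6: c = malloc(2) -> c = 0; heap: [0-1 ALLOC][2-58 FREE]

Answer: [0-1 ALLOC][2-58 FREE]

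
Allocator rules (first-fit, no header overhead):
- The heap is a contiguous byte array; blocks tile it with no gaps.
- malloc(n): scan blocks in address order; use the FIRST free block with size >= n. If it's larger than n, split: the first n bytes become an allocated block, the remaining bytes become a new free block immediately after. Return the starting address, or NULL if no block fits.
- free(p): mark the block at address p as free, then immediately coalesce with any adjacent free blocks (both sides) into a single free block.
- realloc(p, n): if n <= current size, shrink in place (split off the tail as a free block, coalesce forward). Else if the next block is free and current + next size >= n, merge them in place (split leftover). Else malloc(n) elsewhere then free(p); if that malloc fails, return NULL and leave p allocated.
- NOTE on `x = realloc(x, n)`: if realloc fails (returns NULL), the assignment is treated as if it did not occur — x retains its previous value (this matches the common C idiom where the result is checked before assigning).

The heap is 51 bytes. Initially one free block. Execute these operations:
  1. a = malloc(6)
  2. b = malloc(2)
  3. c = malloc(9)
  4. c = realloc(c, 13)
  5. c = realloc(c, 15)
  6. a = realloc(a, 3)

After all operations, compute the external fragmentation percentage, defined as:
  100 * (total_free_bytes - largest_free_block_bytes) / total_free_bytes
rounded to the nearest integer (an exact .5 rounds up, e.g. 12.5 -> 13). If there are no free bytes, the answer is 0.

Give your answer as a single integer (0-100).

Answer: 10

Derivation:
Op 1: a = malloc(6) -> a = 0; heap: [0-5 ALLOC][6-50 FREE]
Op 2: b = malloc(2) -> b = 6; heap: [0-5 ALLOC][6-7 ALLOC][8-50 FREE]
Op 3: c = malloc(9) -> c = 8; heap: [0-5 ALLOC][6-7 ALLOC][8-16 ALLOC][17-50 FREE]
Op 4: c = realloc(c, 13) -> c = 8; heap: [0-5 ALLOC][6-7 ALLOC][8-20 ALLOC][21-50 FREE]
Op 5: c = realloc(c, 15) -> c = 8; heap: [0-5 ALLOC][6-7 ALLOC][8-22 ALLOC][23-50 FREE]
Op 6: a = realloc(a, 3) -> a = 0; heap: [0-2 ALLOC][3-5 FREE][6-7 ALLOC][8-22 ALLOC][23-50 FREE]
Free blocks: [3 28] total_free=31 largest=28 -> 100*(31-28)/31 = 300/31 ≈ 9.677 -> rounds to 10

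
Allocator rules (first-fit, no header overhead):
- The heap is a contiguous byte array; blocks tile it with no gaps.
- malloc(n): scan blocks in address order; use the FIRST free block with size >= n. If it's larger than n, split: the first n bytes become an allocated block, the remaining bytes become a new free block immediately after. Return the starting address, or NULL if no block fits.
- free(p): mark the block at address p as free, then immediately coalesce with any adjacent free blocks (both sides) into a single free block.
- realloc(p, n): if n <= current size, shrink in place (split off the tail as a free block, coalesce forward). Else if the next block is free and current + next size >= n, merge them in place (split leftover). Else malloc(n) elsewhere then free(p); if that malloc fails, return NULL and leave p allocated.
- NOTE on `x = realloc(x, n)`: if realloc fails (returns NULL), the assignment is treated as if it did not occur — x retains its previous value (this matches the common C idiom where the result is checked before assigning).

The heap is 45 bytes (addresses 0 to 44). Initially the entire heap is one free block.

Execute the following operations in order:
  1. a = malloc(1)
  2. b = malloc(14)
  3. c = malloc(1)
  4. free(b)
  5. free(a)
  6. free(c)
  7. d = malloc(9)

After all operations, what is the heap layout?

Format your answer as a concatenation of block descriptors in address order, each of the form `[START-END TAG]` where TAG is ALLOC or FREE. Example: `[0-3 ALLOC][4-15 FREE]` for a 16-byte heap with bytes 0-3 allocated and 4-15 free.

Op 1: a = malloc(1) -> a = 0; heap: [0-0 ALLOC][1-44 FREE]
Op 2: b = malloc(14) -> b = 1; heap: [0-0 ALLOC][1-14 ALLOC][15-44 FREE]
Op 3: c = malloc(1) -> c = 15; heap: [0-0 ALLOC][1-14 ALLOC][15-15 ALLOC][16-44 FREE]
Op 4: free(b) -> (freed b); heap: [0-0 ALLOC][1-14 FREE][15-15 ALLOC][16-44 FREE]
Op 5: free(a) -> (freed a); heap: [0-14 FREE][15-15 ALLOC][16-44 FREE]
Op 6: free(c) -> (freed c); heap: [0-44 FREE]
Op 7: d = malloc(9) -> d = 0; heap: [0-8 ALLOC][9-44 FREE]

Answer: [0-8 ALLOC][9-44 FREE]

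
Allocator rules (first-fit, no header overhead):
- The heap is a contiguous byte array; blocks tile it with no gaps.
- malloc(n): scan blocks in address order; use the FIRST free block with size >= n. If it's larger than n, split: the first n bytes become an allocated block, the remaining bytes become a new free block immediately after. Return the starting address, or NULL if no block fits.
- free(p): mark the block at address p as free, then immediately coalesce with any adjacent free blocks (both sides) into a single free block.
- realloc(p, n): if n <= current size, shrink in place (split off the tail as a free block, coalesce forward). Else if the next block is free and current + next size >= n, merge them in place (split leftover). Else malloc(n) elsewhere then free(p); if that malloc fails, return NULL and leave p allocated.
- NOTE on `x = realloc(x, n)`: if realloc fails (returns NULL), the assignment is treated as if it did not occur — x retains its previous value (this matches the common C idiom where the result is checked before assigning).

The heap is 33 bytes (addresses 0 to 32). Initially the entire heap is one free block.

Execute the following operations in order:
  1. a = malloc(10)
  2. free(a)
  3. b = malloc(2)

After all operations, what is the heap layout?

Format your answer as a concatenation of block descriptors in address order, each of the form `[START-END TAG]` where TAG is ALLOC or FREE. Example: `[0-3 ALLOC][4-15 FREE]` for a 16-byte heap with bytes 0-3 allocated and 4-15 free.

Op 1: a = malloc(10) -> a = 0; heap: [0-9 ALLOC][10-32 FREE]
Op 2: free(a) -> (freed a); heap: [0-32 FREE]
Op 3: b = malloc(2) -> b = 0; heap: [0-1 ALLOC][2-32 FREE]

Answer: [0-1 ALLOC][2-32 FREE]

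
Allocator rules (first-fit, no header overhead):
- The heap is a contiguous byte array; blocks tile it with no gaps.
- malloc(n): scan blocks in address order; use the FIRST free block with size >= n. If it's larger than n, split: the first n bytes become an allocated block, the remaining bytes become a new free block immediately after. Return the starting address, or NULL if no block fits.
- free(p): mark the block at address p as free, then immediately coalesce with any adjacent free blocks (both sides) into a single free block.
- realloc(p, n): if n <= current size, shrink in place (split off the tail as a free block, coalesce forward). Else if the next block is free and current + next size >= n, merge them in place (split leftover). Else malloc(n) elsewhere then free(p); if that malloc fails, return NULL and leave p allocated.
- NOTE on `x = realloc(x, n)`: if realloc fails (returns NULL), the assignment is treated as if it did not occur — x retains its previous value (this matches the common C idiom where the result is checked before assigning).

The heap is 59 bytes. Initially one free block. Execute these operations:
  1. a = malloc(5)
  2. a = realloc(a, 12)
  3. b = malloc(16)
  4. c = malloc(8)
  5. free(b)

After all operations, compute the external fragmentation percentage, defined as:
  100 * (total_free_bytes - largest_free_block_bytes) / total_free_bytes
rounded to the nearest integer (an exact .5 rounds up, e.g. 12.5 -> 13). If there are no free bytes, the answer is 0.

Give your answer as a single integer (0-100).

Answer: 41

Derivation:
Op 1: a = malloc(5) -> a = 0; heap: [0-4 ALLOC][5-58 FREE]
Op 2: a = realloc(a, 12) -> a = 0; heap: [0-11 ALLOC][12-58 FREE]
Op 3: b = malloc(16) -> b = 12; heap: [0-11 ALLOC][12-27 ALLOC][28-58 FREE]
Op 4: c = malloc(8) -> c = 28; heap: [0-11 ALLOC][12-27 ALLOC][28-35 ALLOC][36-58 FREE]
Op 5: free(b) -> (freed b); heap: [0-11 ALLOC][12-27 FREE][28-35 ALLOC][36-58 FREE]
Free blocks: [16 23] total_free=39 largest=23 -> 100*(39-23)/39 = 1600/39 ≈ 41.026 -> rounds to 41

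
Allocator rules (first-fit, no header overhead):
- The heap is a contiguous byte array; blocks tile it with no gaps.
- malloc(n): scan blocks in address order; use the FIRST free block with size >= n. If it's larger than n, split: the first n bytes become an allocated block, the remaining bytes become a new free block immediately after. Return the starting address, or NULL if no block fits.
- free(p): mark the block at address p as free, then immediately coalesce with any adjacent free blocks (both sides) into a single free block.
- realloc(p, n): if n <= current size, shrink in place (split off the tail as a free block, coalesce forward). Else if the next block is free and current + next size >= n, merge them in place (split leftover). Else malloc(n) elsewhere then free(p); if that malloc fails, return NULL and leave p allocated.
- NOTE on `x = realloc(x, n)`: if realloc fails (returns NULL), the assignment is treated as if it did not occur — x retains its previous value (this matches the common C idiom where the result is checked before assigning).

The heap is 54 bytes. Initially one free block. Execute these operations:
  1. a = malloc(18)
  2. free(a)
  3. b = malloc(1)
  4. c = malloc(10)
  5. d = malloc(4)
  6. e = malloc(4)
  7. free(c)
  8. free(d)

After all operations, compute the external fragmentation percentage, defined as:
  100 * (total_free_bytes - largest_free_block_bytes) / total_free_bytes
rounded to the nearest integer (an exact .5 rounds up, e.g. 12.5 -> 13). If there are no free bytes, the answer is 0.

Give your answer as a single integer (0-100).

Op 1: a = malloc(18) -> a = 0; heap: [0-17 ALLOC][18-53 FREE]
Op 2: free(a) -> (freed a); heap: [0-53 FREE]
Op 3: b = malloc(1) -> b = 0; heap: [0-0 ALLOC][1-53 FREE]
Op 4: c = malloc(10) -> c = 1; heap: [0-0 ALLOC][1-10 ALLOC][11-53 FREE]
Op 5: d = malloc(4) -> d = 11; heap: [0-0 ALLOC][1-10 ALLOC][11-14 ALLOC][15-53 FREE]
Op 6: e = malloc(4) -> e = 15; heap: [0-0 ALLOC][1-10 ALLOC][11-14 ALLOC][15-18 ALLOC][19-53 FREE]
Op 7: free(c) -> (freed c); heap: [0-0 ALLOC][1-10 FREE][11-14 ALLOC][15-18 ALLOC][19-53 FREE]
Op 8: free(d) -> (freed d); heap: [0-0 ALLOC][1-14 FREE][15-18 ALLOC][19-53 FREE]
Free blocks: [14 35] total_free=49 largest=35 -> 100*(49-35)/49 = 1400/49 ≈ 28.571 -> rounds to 29

Answer: 29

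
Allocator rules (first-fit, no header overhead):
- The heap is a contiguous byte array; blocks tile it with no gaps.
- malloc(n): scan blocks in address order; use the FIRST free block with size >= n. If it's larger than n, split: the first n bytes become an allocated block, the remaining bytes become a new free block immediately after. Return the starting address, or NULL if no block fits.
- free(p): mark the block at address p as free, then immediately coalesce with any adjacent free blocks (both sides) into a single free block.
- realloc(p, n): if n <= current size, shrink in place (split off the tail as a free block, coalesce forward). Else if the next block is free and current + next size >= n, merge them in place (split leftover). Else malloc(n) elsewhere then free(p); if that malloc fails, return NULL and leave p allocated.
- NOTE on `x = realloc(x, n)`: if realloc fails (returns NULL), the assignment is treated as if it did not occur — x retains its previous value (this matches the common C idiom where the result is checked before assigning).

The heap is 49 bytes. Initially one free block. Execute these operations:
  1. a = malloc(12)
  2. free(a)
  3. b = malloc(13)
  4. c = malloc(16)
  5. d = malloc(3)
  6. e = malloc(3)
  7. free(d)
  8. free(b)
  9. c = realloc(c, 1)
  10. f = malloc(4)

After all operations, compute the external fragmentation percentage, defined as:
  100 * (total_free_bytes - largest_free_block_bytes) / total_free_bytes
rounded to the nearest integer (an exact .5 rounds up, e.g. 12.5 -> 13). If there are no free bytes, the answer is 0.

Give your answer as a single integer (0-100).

Op 1: a = malloc(12) -> a = 0; heap: [0-11 ALLOC][12-48 FREE]
Op 2: free(a) -> (freed a); heap: [0-48 FREE]
Op 3: b = malloc(13) -> b = 0; heap: [0-12 ALLOC][13-48 FREE]
Op 4: c = malloc(16) -> c = 13; heap: [0-12 ALLOC][13-28 ALLOC][29-48 FREE]
Op 5: d = malloc(3) -> d = 29; heap: [0-12 ALLOC][13-28 ALLOC][29-31 ALLOC][32-48 FREE]
Op 6: e = malloc(3) -> e = 32; heap: [0-12 ALLOC][13-28 ALLOC][29-31 ALLOC][32-34 ALLOC][35-48 FREE]
Op 7: free(d) -> (freed d); heap: [0-12 ALLOC][13-28 ALLOC][29-31 FREE][32-34 ALLOC][35-48 FREE]
Op 8: free(b) -> (freed b); heap: [0-12 FREE][13-28 ALLOC][29-31 FREE][32-34 ALLOC][35-48 FREE]
Op 9: c = realloc(c, 1) -> c = 13; heap: [0-12 FREE][13-13 ALLOC][14-31 FREE][32-34 ALLOC][35-48 FREE]
Op 10: f = malloc(4) -> f = 0; heap: [0-3 ALLOC][4-12 FREE][13-13 ALLOC][14-31 FREE][32-34 ALLOC][35-48 FREE]
Free blocks: [9 18 14] total_free=41 largest=18 -> 100*(41-18)/41 = 2300/41 ≈ 56.098 -> rounds to 56

Answer: 56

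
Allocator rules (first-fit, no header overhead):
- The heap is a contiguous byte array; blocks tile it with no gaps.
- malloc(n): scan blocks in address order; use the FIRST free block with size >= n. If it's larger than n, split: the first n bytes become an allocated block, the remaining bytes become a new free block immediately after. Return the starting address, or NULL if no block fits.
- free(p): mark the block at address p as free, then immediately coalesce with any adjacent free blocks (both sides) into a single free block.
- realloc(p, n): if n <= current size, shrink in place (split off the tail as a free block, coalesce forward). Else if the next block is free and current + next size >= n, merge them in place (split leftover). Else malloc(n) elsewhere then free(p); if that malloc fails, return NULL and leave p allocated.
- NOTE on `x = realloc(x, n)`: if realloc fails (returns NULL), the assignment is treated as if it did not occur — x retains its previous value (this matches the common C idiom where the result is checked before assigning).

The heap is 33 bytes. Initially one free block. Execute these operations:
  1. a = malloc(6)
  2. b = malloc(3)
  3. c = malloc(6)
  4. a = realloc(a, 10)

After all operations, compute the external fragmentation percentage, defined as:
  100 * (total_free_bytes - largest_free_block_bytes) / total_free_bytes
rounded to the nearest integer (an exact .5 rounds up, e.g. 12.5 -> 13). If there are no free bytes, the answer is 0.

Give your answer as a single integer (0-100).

Answer: 43

Derivation:
Op 1: a = malloc(6) -> a = 0; heap: [0-5 ALLOC][6-32 FREE]
Op 2: b = malloc(3) -> b = 6; heap: [0-5 ALLOC][6-8 ALLOC][9-32 FREE]
Op 3: c = malloc(6) -> c = 9; heap: [0-5 ALLOC][6-8 ALLOC][9-14 ALLOC][15-32 FREE]
Op 4: a = realloc(a, 10) -> a = 15; heap: [0-5 FREE][6-8 ALLOC][9-14 ALLOC][15-24 ALLOC][25-32 FREE]
Free blocks: [6 8] total_free=14 largest=8 -> 100*(14-8)/14 = 600/14 ≈ 42.857 -> rounds to 43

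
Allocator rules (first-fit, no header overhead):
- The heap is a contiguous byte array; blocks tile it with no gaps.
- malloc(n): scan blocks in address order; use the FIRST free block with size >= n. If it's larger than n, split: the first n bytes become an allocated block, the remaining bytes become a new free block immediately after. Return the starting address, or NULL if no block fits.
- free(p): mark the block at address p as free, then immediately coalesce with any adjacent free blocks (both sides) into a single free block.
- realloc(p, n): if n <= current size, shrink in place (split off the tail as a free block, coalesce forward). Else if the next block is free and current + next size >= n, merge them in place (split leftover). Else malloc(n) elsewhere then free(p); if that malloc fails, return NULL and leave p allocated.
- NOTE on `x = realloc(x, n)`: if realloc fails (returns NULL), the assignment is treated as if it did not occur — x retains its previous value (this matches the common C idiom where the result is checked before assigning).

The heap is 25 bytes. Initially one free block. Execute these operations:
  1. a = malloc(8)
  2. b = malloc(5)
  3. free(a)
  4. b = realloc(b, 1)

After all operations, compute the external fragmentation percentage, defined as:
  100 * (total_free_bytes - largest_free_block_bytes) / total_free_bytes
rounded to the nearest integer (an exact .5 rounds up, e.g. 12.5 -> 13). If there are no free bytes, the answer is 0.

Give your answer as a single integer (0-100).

Answer: 33

Derivation:
Op 1: a = malloc(8) -> a = 0; heap: [0-7 ALLOC][8-24 FREE]
Op 2: b = malloc(5) -> b = 8; heap: [0-7 ALLOC][8-12 ALLOC][13-24 FREE]
Op 3: free(a) -> (freed a); heap: [0-7 FREE][8-12 ALLOC][13-24 FREE]
Op 4: b = realloc(b, 1) -> b = 8; heap: [0-7 FREE][8-8 ALLOC][9-24 FREE]
Free blocks: [8 16] total_free=24 largest=16 -> 100*(24-16)/24 = 800/24 ≈ 33.333 -> rounds to 33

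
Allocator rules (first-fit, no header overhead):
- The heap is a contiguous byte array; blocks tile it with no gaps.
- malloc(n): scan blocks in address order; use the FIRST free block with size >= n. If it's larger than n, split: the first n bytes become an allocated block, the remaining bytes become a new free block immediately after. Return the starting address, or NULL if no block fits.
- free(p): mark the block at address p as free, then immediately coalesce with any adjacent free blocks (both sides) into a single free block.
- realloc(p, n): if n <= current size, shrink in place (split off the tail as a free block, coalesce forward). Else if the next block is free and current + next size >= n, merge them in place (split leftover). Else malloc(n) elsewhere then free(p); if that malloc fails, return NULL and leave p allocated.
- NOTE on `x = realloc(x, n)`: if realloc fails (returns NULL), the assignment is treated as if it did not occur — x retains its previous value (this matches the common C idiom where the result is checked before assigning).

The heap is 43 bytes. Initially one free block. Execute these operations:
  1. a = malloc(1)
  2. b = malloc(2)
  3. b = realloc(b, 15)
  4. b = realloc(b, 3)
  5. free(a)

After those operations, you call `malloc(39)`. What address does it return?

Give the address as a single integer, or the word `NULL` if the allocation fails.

Op 1: a = malloc(1) -> a = 0; heap: [0-0 ALLOC][1-42 FREE]
Op 2: b = malloc(2) -> b = 1; heap: [0-0 ALLOC][1-2 ALLOC][3-42 FREE]
Op 3: b = realloc(b, 15) -> b = 1; heap: [0-0 ALLOC][1-15 ALLOC][16-42 FREE]
Op 4: b = realloc(b, 3) -> b = 1; heap: [0-0 ALLOC][1-3 ALLOC][4-42 FREE]
Op 5: free(a) -> (freed a); heap: [0-0 FREE][1-3 ALLOC][4-42 FREE]
malloc(39): first-fit scan over [0-0 FREE][1-3 ALLOC][4-42 FREE] -> 4

Answer: 4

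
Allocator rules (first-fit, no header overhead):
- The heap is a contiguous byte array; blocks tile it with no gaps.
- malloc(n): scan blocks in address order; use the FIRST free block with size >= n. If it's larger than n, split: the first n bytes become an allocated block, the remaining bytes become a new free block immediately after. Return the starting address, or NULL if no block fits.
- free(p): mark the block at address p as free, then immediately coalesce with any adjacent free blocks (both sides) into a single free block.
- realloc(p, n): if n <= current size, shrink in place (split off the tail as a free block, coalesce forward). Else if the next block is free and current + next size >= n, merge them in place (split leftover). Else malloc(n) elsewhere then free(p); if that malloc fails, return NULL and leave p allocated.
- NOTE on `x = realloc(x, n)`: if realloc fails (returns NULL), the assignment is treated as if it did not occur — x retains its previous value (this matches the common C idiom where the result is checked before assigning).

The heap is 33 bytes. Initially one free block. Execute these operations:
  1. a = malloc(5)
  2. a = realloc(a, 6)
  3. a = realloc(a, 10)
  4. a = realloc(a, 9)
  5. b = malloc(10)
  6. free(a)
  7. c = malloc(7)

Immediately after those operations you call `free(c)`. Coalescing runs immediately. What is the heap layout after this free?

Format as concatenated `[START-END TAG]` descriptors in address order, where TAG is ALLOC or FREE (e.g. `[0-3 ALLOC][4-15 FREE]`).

Op 1: a = malloc(5) -> a = 0; heap: [0-4 ALLOC][5-32 FREE]
Op 2: a = realloc(a, 6) -> a = 0; heap: [0-5 ALLOC][6-32 FREE]
Op 3: a = realloc(a, 10) -> a = 0; heap: [0-9 ALLOC][10-32 FREE]
Op 4: a = realloc(a, 9) -> a = 0; heap: [0-8 ALLOC][9-32 FREE]
Op 5: b = malloc(10) -> b = 9; heap: [0-8 ALLOC][9-18 ALLOC][19-32 FREE]
Op 6: free(a) -> (freed a); heap: [0-8 FREE][9-18 ALLOC][19-32 FREE]
Op 7: c = malloc(7) -> c = 0; heap: [0-6 ALLOC][7-8 FREE][9-18 ALLOC][19-32 FREE]
free(c): c = 0 -> block [0-6 ALLOC]; mark free, coalesce with adjacent free neighbors -> [0-8 FREE][9-18 ALLOC][19-32 FREE]

Answer: [0-8 FREE][9-18 ALLOC][19-32 FREE]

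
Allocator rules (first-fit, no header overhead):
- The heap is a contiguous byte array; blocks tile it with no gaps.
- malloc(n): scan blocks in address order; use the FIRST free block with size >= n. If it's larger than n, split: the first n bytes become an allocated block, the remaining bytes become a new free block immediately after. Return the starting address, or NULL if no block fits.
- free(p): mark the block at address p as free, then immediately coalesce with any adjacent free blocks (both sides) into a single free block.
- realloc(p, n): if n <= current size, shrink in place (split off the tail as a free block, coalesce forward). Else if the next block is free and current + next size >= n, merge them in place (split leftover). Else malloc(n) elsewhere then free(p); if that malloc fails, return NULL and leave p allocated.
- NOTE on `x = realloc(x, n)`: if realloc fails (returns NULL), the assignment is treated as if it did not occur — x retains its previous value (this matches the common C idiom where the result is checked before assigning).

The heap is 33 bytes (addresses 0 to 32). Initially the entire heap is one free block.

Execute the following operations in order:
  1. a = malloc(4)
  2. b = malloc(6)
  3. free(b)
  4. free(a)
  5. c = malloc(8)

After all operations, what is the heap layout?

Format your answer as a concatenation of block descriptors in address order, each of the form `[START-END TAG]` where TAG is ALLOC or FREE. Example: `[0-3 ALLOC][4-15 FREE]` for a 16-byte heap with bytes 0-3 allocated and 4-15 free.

Answer: [0-7 ALLOC][8-32 FREE]

Derivation:
Op 1: a = malloc(4) -> a = 0; heap: [0-3 ALLOC][4-32 FREE]
Op 2: b = malloc(6) -> b = 4; heap: [0-3 ALLOC][4-9 ALLOC][10-32 FREE]
Op 3: free(b) -> (freed b); heap: [0-3 ALLOC][4-32 FREE]
Op 4: free(a) -> (freed a); heap: [0-32 FREE]
Op 5: c = malloc(8) -> c = 0; heap: [0-7 ALLOC][8-32 FREE]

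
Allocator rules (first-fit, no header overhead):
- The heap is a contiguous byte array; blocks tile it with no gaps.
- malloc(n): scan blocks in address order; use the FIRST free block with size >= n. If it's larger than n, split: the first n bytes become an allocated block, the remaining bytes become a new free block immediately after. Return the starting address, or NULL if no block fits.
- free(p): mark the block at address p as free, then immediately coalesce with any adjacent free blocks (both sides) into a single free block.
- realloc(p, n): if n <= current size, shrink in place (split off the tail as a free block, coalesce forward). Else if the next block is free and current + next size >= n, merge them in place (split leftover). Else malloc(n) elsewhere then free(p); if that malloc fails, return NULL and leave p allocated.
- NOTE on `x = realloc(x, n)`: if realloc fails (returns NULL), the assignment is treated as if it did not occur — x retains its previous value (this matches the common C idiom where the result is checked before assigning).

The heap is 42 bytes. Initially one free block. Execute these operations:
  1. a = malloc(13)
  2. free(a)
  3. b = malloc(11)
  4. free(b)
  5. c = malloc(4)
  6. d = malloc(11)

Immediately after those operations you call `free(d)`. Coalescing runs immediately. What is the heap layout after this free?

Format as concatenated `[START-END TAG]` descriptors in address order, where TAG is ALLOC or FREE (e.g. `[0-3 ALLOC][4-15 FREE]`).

Answer: [0-3 ALLOC][4-41 FREE]

Derivation:
Op 1: a = malloc(13) -> a = 0; heap: [0-12 ALLOC][13-41 FREE]
Op 2: free(a) -> (freed a); heap: [0-41 FREE]
Op 3: b = malloc(11) -> b = 0; heap: [0-10 ALLOC][11-41 FREE]
Op 4: free(b) -> (freed b); heap: [0-41 FREE]
Op 5: c = malloc(4) -> c = 0; heap: [0-3 ALLOC][4-41 FREE]
Op 6: d = malloc(11) -> d = 4; heap: [0-3 ALLOC][4-14 ALLOC][15-41 FREE]
free(d): d = 4 -> block [4-14 ALLOC]; mark free, coalesce with adjacent free neighbors -> [0-3 ALLOC][4-41 FREE]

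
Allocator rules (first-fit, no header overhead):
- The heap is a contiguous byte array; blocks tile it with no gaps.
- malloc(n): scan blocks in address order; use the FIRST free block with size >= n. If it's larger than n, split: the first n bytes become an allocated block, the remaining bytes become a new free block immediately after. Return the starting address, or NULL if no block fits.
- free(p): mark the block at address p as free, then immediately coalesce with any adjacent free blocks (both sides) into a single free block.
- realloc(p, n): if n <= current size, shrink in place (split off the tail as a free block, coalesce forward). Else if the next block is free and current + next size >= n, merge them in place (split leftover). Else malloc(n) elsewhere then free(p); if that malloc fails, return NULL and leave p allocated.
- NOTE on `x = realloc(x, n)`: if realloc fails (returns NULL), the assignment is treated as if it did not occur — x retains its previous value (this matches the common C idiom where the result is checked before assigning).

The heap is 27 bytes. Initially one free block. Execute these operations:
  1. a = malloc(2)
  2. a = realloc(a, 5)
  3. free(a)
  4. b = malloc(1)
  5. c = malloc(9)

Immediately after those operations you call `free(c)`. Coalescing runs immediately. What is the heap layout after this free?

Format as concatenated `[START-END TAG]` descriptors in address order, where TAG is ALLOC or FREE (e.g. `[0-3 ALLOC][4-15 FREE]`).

Op 1: a = malloc(2) -> a = 0; heap: [0-1 ALLOC][2-26 FREE]
Op 2: a = realloc(a, 5) -> a = 0; heap: [0-4 ALLOC][5-26 FREE]
Op 3: free(a) -> (freed a); heap: [0-26 FREE]
Op 4: b = malloc(1) -> b = 0; heap: [0-0 ALLOC][1-26 FREE]
Op 5: c = malloc(9) -> c = 1; heap: [0-0 ALLOC][1-9 ALLOC][10-26 FREE]
free(c): c = 1 -> block [1-9 ALLOC]; mark free, coalesce with adjacent free neighbors -> [0-0 ALLOC][1-26 FREE]

Answer: [0-0 ALLOC][1-26 FREE]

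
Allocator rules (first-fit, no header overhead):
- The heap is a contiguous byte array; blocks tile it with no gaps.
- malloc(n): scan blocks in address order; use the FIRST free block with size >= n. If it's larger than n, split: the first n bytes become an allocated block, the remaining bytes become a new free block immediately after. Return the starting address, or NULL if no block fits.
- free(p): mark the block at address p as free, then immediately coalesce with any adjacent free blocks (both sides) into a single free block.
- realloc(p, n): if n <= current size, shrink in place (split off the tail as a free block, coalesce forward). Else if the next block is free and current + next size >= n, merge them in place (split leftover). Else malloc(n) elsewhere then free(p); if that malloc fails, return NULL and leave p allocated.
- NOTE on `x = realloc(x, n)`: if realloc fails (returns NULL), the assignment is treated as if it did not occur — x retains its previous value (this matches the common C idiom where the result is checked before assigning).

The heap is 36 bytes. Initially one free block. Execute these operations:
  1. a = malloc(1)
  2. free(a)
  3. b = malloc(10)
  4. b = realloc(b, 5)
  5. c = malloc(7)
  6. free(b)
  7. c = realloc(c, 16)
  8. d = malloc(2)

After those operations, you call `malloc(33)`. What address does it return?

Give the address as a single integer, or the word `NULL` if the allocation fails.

Answer: NULL

Derivation:
Op 1: a = malloc(1) -> a = 0; heap: [0-0 ALLOC][1-35 FREE]
Op 2: free(a) -> (freed a); heap: [0-35 FREE]
Op 3: b = malloc(10) -> b = 0; heap: [0-9 ALLOC][10-35 FREE]
Op 4: b = realloc(b, 5) -> b = 0; heap: [0-4 ALLOC][5-35 FREE]
Op 5: c = malloc(7) -> c = 5; heap: [0-4 ALLOC][5-11 ALLOC][12-35 FREE]
Op 6: free(b) -> (freed b); heap: [0-4 FREE][5-11 ALLOC][12-35 FREE]
Op 7: c = realloc(c, 16) -> c = 5; heap: [0-4 FREE][5-20 ALLOC][21-35 FREE]
Op 8: d = malloc(2) -> d = 0; heap: [0-1 ALLOC][2-4 FREE][5-20 ALLOC][21-35 FREE]
malloc(33): first-fit scan over [0-1 ALLOC][2-4 FREE][5-20 ALLOC][21-35 FREE] -> NULL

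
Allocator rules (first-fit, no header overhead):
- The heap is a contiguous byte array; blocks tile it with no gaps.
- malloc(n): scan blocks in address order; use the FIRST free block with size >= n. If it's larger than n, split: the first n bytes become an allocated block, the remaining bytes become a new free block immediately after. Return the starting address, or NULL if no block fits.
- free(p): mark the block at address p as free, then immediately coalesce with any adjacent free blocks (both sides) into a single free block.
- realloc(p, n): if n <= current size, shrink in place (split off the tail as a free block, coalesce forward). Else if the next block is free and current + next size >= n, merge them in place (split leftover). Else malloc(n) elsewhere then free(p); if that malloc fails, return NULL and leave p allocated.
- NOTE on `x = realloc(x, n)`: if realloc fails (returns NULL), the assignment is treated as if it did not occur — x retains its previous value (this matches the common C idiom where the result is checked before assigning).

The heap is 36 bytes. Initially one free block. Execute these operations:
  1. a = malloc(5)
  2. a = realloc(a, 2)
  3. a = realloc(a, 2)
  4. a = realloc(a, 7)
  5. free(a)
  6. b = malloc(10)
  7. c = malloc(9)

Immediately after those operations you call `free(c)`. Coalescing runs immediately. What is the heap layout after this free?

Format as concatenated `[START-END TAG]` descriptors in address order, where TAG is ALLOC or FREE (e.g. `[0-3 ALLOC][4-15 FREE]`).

Answer: [0-9 ALLOC][10-35 FREE]

Derivation:
Op 1: a = malloc(5) -> a = 0; heap: [0-4 ALLOC][5-35 FREE]
Op 2: a = realloc(a, 2) -> a = 0; heap: [0-1 ALLOC][2-35 FREE]
Op 3: a = realloc(a, 2) -> a = 0; heap: [0-1 ALLOC][2-35 FREE]
Op 4: a = realloc(a, 7) -> a = 0; heap: [0-6 ALLOC][7-35 FREE]
Op 5: free(a) -> (freed a); heap: [0-35 FREE]
Op 6: b = malloc(10) -> b = 0; heap: [0-9 ALLOC][10-35 FREE]
Op 7: c = malloc(9) -> c = 10; heap: [0-9 ALLOC][10-18 ALLOC][19-35 FREE]
free(c): c = 10 -> block [10-18 ALLOC]; mark free, coalesce with adjacent free neighbors -> [0-9 ALLOC][10-35 FREE]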